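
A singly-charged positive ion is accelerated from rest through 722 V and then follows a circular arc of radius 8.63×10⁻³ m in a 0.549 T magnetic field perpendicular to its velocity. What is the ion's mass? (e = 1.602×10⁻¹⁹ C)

Combine |q|V = ½mv² and r = mv/(|q|B): eliminate v to get m = qB²r²/(2V).
m = (1.602×10⁻¹⁹)(0.549)²(8.63×10⁻³)²/(2·722) ≈ 2.49×10⁻²⁷ kg.

m ≈ 2.49×10⁻²⁷ kg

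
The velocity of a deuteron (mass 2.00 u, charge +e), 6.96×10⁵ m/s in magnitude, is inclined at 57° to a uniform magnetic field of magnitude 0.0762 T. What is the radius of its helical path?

v⊥ = v sinθ = 6.96×10⁵·sin57° ≈ 5.837×10⁵ m/s.
r = m v⊥/(|q|B) = (3.322×10⁻²⁷)(5.837×10⁵)/((1.602×10⁻¹⁹)(0.0762)) ≈ 0.159 m.

r ≈ 0.159 m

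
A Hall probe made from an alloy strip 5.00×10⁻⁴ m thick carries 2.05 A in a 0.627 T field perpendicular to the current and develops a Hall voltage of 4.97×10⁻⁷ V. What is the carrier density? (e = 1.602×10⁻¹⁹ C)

n ≈ 3.23×10²⁸ m⁻³

From V_H = IB/(n e t), n = IB/(V_H e t).
n = (2.05)(0.627)/((4.97×10⁻⁷)(1.602×10⁻¹⁹)(5.00×10⁻⁴)) ≈ 3.23×10²⁸ m⁻³.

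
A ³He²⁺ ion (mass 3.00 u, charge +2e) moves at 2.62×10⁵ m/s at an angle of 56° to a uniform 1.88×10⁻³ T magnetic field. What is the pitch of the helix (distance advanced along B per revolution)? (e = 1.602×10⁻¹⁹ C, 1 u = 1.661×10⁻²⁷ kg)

p ≈ 7.62 m

v∥ = v cosθ = 2.62×10⁵·cos56° ≈ 1.465×10⁵ m/s.
T = 2πm/(|q|B) = 2π(4.983×10⁻²⁷)/((3.204×10⁻¹⁹)(1.88×10⁻³)) ≈ 5.198×10⁻⁵ s.
pitch = v∥ T = (1.465×10⁵)(5.198×10⁻⁵) ≈ 7.62 m.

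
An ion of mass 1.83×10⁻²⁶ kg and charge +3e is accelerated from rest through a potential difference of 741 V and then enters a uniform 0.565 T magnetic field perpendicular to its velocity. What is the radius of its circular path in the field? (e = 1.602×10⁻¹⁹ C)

Acceleration: |q|V = ½mv² ⇒ v = √(2|q|V/m) = √(2·4.806×10⁻¹⁹·741/1.83×10⁻²⁶) ≈ 1.973×10⁵ m/s.
In the field: r = mv/(|q|B) = (1.83×10⁻²⁶)(1.973×10⁵)/((4.806×10⁻¹⁹)(0.565)) ≈ 0.0133 m.

r ≈ 0.0133 m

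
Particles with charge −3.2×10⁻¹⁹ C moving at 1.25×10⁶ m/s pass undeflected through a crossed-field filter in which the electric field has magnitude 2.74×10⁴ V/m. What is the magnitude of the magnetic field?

Balance of forces in the selector: qE = qvB ⇒ B = E/v.
B = 2.74×10⁴/1.25×10⁶ = 0.0219 T.

B = 0.0219 T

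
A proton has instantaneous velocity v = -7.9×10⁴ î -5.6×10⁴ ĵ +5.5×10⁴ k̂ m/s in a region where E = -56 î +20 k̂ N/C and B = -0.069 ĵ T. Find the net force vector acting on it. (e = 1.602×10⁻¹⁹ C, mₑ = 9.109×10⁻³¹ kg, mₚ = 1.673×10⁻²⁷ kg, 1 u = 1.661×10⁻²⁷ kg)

F ≈ (5.99×10⁻¹⁶, 0, 8.76×10⁻¹⁶) N

v×B = (3800, 0, 5450) N/C.
E + v×B = (3740, 0, 5470) N/C.
F = q(E + v×B) = (1.602×10⁻¹⁹ C)·(3740, 0, 5470) = (5.99×10⁻¹⁶, 0, 8.76×10⁻¹⁶) N.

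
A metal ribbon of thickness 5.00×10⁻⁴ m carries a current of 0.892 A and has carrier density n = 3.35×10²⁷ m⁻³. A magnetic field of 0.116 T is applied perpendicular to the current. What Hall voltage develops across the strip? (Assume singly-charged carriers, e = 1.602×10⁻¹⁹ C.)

V_H ≈ 3.86×10⁻⁷ V

V_H = IB/(n e t).
V_H = (0.892)(0.116)/((3.35×10²⁷)(1.602×10⁻¹⁹)(5.00×10⁻⁴)) ≈ 3.86×10⁻⁷ V.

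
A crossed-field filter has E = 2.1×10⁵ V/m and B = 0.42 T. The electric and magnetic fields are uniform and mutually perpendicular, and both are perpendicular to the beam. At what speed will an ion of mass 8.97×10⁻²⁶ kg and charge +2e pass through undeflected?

v = 5.0×10⁵ m/s

Straight-line motion ⇒ electric and magnetic forces cancel, so E = vB.
v = E/B = 2.1×10⁵/0.42 = 5.0×10⁵ m/s.
The result is independent of the particle's charge and mass.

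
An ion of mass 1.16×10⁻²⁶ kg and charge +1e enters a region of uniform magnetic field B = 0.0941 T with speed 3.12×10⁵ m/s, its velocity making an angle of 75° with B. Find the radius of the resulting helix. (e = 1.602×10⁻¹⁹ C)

v⊥ = v sinθ = 3.12×10⁵·sin75° ≈ 3.014×10⁵ m/s.
r = m v⊥/(|q|B) = (1.16×10⁻²⁶)(3.014×10⁵)/((1.602×10⁻¹⁹)(0.0941)) ≈ 0.232 m.

r ≈ 0.232 m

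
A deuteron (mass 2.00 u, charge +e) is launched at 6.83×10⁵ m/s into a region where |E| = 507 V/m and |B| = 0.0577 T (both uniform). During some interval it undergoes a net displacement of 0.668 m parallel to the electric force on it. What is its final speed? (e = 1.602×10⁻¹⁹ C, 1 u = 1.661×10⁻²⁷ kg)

v_f ≈ 7.07×10⁵ m/s

B does no work; ΔKE = |q|E d.
½mv_f² = ½mv₀² + |q|Ed = ½(3.322×10⁻²⁷)(6.83×10⁵)² + (1.602×10⁻¹⁹)(507)(0.668) ≈ 7.748×10⁻¹⁶ J + 5.426×10⁻¹⁷ J ≈ 8.291×10⁻¹⁶ J.
v_f = √(2·8.291×10⁻¹⁶/3.322×10⁻²⁷) ≈ 7.07×10⁵ m/s.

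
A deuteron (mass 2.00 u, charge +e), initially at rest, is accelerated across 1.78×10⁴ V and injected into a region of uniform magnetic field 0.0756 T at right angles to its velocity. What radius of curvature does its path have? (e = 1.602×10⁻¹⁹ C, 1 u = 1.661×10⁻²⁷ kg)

Acceleration: |q|V = ½mv² ⇒ v = √(2|q|V/m) = √(2·1.602×10⁻¹⁹·1.78×10⁴/3.322×10⁻²⁷) ≈ 1.310×10⁶ m/s.
In the field: r = mv/(|q|B) = (3.322×10⁻²⁷)(1.310×10⁶)/((1.602×10⁻¹⁹)(0.0756)) ≈ 0.359 m.

r ≈ 0.359 m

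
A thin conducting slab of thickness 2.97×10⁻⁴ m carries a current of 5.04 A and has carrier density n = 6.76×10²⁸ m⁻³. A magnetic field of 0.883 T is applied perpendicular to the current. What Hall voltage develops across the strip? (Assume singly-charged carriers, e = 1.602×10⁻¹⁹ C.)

V_H = IB/(n e t).
V_H = (5.04)(0.883)/((6.76×10²⁸)(1.602×10⁻¹⁹)(2.97×10⁻⁴)) ≈ 1.38×10⁻⁶ V.

V_H ≈ 1.38×10⁻⁶ V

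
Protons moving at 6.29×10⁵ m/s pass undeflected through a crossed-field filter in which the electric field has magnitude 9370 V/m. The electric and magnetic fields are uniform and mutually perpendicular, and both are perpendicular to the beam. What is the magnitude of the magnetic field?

Balance of forces in the selector: qE = qvB ⇒ B = E/v.
B = 9370/6.29×10⁵ = 0.0149 T.

B = 0.0149 T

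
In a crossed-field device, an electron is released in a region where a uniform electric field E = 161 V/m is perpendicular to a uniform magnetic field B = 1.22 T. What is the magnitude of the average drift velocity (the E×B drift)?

v_d ≈ 132 m/s

The steady drift has the magnetic force balancing the electric force, so v_d = E/B.
v_d = 161/1.22 = 132 m/s.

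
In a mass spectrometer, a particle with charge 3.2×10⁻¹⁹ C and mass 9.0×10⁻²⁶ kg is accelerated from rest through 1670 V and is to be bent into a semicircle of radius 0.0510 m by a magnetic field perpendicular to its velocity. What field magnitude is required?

v = √(2|q|V/m) = √(2·3.2×10⁻¹⁹·1670/9.0×10⁻²⁶) ≈ 1.090×10⁵ m/s.
B = mv/(|q|r) = (9.0×10⁻²⁶)(1.090×10⁵)/((3.2×10⁻¹⁹)(0.0510)) ≈ 0.601 T.

B ≈ 0.601 T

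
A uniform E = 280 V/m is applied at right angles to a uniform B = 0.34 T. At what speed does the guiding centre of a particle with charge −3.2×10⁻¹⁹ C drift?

The steady drift has the magnetic force balancing the electric force, so v_d = E/B.
v_d = 280/0.34 = 820 m/s.

v_d ≈ 820 m/s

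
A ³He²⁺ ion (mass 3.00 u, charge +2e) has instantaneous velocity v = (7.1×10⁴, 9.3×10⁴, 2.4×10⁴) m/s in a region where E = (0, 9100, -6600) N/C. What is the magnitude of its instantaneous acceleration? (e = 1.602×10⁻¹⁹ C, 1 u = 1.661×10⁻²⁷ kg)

|a| ≈ 7.23×10¹¹ m/s²

Only an electric field acts, so F = qE = (3.204×10⁻¹⁹ C)·(0, 9100, -6600) = (0, 2.92×10⁻¹⁵, -2.11×10⁻¹⁵) N.
|a| = |F|/m = 3.602×10⁻¹⁵/4.983×10⁻²⁷ ≈ 7.23×10¹¹ m/s².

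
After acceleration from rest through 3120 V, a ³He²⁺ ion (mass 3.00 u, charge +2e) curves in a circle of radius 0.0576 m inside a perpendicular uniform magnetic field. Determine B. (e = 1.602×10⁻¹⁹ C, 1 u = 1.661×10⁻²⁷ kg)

v = √(2|q|V/m) = √(2·3.204×10⁻¹⁹·3120/4.983×10⁻²⁷) ≈ 6.334×10⁵ m/s.
B = mv/(|q|r) = (4.983×10⁻²⁷)(6.334×10⁵)/((3.204×10⁻¹⁹)(0.0576)) ≈ 0.171 T.

B ≈ 0.171 T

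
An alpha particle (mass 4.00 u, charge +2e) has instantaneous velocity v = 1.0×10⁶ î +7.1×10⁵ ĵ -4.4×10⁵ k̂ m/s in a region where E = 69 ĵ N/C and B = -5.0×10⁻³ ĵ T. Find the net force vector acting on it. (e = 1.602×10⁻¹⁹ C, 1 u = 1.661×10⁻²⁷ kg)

v×B = (-2200, 0, -5000) N/C.
E + v×B = (-2200, 69.0, -5000) N/C.
F = q(E + v×B) = (3.204×10⁻¹⁹ C)·(-2200, 69.0, -5000) = (-7.05×10⁻¹⁶, 2.21×10⁻¹⁷, -1.60×10⁻¹⁵) N.

F ≈ (-7.05×10⁻¹⁶, 2.21×10⁻¹⁷, -1.60×10⁻¹⁵) N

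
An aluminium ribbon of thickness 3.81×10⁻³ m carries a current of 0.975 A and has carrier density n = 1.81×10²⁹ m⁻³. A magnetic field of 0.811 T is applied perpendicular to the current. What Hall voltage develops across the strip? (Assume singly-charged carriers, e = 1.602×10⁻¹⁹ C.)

V_H ≈ 7.16×10⁻⁹ V

V_H = IB/(n e t).
V_H = (0.975)(0.811)/((1.81×10²⁹)(1.602×10⁻¹⁹)(3.81×10⁻³)) ≈ 7.16×10⁻⁹ V.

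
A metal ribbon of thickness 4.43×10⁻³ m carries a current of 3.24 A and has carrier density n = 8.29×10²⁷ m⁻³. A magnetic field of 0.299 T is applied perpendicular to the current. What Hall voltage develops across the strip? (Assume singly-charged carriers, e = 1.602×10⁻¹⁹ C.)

V_H = IB/(n e t).
V_H = (3.24)(0.299)/((8.29×10²⁷)(1.602×10⁻¹⁹)(4.43×10⁻³)) ≈ 1.65×10⁻⁷ V.

V_H ≈ 1.65×10⁻⁷ V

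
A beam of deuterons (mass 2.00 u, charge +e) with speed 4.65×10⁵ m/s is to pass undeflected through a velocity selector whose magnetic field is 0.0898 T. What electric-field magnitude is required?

For straight-line motion qE = qvB, so E = vB.
E = 4.65×10⁵ × 0.0898 = 4.18×10⁴ V/m.

E = 4.18×10⁴ V/m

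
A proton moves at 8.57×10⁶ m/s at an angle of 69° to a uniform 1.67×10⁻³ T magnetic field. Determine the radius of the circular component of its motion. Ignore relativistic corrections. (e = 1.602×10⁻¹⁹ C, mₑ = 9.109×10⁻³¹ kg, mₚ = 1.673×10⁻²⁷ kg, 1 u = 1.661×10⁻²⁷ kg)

r ≈ 50.0 m

v⊥ = v sinθ = 8.57×10⁶·sin69° ≈ 8.001×10⁶ m/s.
r = m v⊥/(|q|B) = (1.673×10⁻²⁷)(8.001×10⁶)/((1.602×10⁻¹⁹)(1.67×10⁻³)) ≈ 50.0 m.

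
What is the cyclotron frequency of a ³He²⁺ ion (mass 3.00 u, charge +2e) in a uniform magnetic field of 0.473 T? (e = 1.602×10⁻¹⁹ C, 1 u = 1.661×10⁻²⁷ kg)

f = |q|B/(2πm).
f = (3.204×10⁻¹⁹)(0.473)/(2π·4.983×10⁻²⁷) ≈ 4.84×10⁶ Hz.

f ≈ 4.84×10⁶ Hz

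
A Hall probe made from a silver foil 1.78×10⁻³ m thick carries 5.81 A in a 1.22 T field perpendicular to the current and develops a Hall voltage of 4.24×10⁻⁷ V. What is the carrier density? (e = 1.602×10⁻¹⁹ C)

From V_H = IB/(n e t), n = IB/(V_H e t).
n = (5.81)(1.22)/((4.24×10⁻⁷)(1.602×10⁻¹⁹)(1.78×10⁻³)) ≈ 5.86×10²⁸ m⁻³.

n ≈ 5.86×10²⁸ m⁻³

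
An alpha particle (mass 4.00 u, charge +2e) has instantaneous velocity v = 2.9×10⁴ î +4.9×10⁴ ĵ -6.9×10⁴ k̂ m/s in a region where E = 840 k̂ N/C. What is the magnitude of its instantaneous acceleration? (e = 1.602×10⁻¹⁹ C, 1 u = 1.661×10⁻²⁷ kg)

Only an electric field acts, so F = qE = (3.204×10⁻¹⁹ C)·(0, 0, 840) = (0, 0, 2.69×10⁻¹⁶) N.
|a| = |F|/m = 2.691×10⁻¹⁶/6.644×10⁻²⁷ ≈ 4.05×10¹⁰ m/s².

|a| ≈ 4.05×10¹⁰ m/s²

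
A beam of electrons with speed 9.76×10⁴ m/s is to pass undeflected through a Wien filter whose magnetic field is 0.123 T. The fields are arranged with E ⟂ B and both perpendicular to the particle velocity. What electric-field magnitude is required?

E = 1.20×10⁴ V/m

For straight-line motion qE = qvB, so E = vB.
E = 9.76×10⁴ × 0.123 = 1.20×10⁴ V/m.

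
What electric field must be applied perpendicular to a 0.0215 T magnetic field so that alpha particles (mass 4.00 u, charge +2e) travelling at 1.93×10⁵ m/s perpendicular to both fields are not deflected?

E = 4150 V/m

For straight-line motion qE = qvB, so E = vB.
E = 1.93×10⁵ × 0.0215 = 4150 V/m.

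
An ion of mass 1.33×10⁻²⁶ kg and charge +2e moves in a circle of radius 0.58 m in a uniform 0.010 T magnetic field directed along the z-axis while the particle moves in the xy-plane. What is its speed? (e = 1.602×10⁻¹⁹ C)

From |q|vB = mv²/r, v = |q|Br/m.
v = (3.204×10⁻¹⁹)(0.010)(0.58)/1.33×10⁻²⁶ ≈ 1.4×10⁵ m/s.

v ≈ 1.4×10⁵ m/s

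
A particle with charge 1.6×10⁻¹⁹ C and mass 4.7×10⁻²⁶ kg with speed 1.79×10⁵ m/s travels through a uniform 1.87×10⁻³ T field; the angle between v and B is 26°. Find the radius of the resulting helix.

r ≈ 12.3 m

v⊥ = v sinθ = 1.79×10⁵·sin26° ≈ 7.847×10⁴ m/s.
r = m v⊥/(|q|B) = (4.7×10⁻²⁶)(7.847×10⁴)/((1.6×10⁻¹⁹)(1.87×10⁻³)) ≈ 12.3 m.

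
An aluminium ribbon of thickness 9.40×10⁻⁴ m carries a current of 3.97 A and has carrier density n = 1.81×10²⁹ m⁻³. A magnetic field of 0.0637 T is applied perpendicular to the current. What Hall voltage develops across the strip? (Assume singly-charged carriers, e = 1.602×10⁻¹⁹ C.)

V_H ≈ 9.28×10⁻⁹ V

V_H = IB/(n e t).
V_H = (3.97)(0.0637)/((1.81×10²⁹)(1.602×10⁻¹⁹)(9.40×10⁻⁴)) ≈ 9.28×10⁻⁹ V.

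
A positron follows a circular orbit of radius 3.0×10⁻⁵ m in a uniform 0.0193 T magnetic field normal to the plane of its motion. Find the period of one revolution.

T ≈ 1.85×10⁻⁹ s

The cyclotron period depends only on m, q, B: T = 2πm/(|q|B).
T = 2π(9.109×10⁻³¹)/((1.602×10⁻¹⁹)(0.0193)) ≈ 1.85×10⁻⁹ s.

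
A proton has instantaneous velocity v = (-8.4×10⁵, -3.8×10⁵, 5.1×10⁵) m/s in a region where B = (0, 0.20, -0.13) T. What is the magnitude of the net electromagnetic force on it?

|F| ≈ 3.32×10⁻¹⁴ N

v×B = (-5.26×10⁴, -1.09×10⁵, -1.68×10⁵) N/C.
F = q v×B = (1.602×10⁻¹⁹ C)·(-5.26×10⁴, -1.09×10⁵, -1.68×10⁵) = (-8.43×10⁻¹⁵, -1.75×10⁻¹⁴, -2.69×10⁻¹⁴) N.
|F| = 3.32×10⁻¹⁴ N.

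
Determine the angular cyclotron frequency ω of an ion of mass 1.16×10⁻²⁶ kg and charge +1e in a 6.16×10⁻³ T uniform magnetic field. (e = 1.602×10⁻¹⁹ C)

ω = |q|B/m.
ω = (1.602×10⁻¹⁹)(6.16×10⁻³)/1.16×10⁻²⁶ ≈ 8.51×10⁴ rad/s.

ω ≈ 8.51×10⁴ rad/s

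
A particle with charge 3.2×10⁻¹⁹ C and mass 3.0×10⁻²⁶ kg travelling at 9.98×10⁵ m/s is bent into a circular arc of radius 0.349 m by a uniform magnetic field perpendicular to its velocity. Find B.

B ≈ 0.268 T

From |q|vB = mv²/r, B = mv/(|q|r).
B = (3.0×10⁻²⁶)(9.98×10⁵)/((3.2×10⁻¹⁹)(0.349)) ≈ 0.268 T.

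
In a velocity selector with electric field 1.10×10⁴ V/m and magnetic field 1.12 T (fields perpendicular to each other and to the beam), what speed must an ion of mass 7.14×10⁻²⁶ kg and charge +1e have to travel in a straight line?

v = 9820 m/s

Zero net Lorentz force requires |qE| = |q v×B|, i.e. E = vB.
v = E/B = 1.10×10⁴/1.12 = 9820 m/s.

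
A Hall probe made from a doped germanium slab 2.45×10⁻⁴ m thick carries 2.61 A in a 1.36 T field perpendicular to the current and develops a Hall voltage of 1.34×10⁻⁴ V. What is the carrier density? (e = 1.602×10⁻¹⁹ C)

From V_H = IB/(n e t), n = IB/(V_H e t).
n = (2.61)(1.36)/((1.34×10⁻⁴)(1.602×10⁻¹⁹)(2.45×10⁻⁴)) ≈ 6.75×10²⁶ m⁻³.

n ≈ 6.75×10²⁶ m⁻³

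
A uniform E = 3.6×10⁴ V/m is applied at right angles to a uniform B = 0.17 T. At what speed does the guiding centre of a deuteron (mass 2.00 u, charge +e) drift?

v_d ≈ 2.1×10⁵ m/s

The steady drift has the magnetic force balancing the electric force, so v_d = E/B.
v_d = 3.6×10⁴/0.17 = 2.1×10⁵ m/s.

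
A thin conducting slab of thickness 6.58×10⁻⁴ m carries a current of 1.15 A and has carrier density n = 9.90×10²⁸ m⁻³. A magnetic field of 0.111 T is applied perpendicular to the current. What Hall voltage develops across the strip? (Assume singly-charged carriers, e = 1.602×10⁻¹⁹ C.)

V_H = IB/(n e t).
V_H = (1.15)(0.111)/((9.90×10²⁸)(1.602×10⁻¹⁹)(6.58×10⁻⁴)) ≈ 1.22×10⁻⁸ V.

V_H ≈ 1.22×10⁻⁸ V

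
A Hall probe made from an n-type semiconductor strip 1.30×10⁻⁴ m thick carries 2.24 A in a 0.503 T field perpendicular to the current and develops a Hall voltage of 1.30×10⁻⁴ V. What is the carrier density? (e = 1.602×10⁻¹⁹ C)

From V_H = IB/(n e t), n = IB/(V_H e t).
n = (2.24)(0.503)/((1.30×10⁻⁴)(1.602×10⁻¹⁹)(1.30×10⁻⁴)) ≈ 4.16×10²⁶ m⁻³.

n ≈ 4.16×10²⁶ m⁻³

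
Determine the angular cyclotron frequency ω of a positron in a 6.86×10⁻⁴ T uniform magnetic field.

ω ≈ 1.21×10⁸ rad/s

ω = |q|B/m.
ω = (1.602×10⁻¹⁹)(6.86×10⁻⁴)/9.109×10⁻³¹ ≈ 1.21×10⁸ rad/s.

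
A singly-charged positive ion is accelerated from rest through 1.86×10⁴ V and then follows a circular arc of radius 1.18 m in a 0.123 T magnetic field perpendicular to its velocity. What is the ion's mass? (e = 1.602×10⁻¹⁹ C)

m ≈ 9.07×10⁻²⁶ kg

Combine |q|V = ½mv² and r = mv/(|q|B): eliminate v to get m = qB²r²/(2V).
m = (1.602×10⁻¹⁹)(0.123)²(1.18)²/(2·1.86×10⁴) ≈ 9.07×10⁻²⁶ kg.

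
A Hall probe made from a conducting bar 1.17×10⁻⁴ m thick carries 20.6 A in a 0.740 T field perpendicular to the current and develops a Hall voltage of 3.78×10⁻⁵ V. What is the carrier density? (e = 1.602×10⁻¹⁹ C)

n ≈ 2.15×10²⁸ m⁻³

From V_H = IB/(n e t), n = IB/(V_H e t).
n = (20.6)(0.740)/((3.78×10⁻⁵)(1.602×10⁻¹⁹)(1.17×10⁻⁴)) ≈ 2.15×10²⁸ m⁻³.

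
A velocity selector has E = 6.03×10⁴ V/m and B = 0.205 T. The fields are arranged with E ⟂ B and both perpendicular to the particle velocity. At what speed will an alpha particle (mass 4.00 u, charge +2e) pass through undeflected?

v = 2.94×10⁵ m/s

For undeflected motion the electric and magnetic forces balance: qE = qvB.
v = E/B = 6.03×10⁴/0.205 = 2.94×10⁵ m/s.
The result is independent of the particle's charge and mass.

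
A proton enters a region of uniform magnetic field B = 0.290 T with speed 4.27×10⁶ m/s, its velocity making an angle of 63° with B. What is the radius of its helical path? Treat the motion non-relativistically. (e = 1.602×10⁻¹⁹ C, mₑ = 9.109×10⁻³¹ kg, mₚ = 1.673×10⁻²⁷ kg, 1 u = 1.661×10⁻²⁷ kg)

r ≈ 0.137 m

v⊥ = v sinθ = 4.27×10⁶·sin63° ≈ 3.805×10⁶ m/s.
r = m v⊥/(|q|B) = (1.673×10⁻²⁷)(3.805×10⁶)/((1.602×10⁻¹⁹)(0.290)) ≈ 0.137 m.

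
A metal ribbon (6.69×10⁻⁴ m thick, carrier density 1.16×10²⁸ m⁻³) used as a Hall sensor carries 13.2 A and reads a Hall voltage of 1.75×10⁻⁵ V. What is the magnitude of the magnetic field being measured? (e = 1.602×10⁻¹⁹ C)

From V_H = IB/(n e t), B = V_H n e t / I.
B = (1.75×10⁻⁵)(1.16×10²⁸)(1.602×10⁻¹⁹)(6.69×10⁻⁴)/13.2 ≈ 1.65 T.

B ≈ 1.65 T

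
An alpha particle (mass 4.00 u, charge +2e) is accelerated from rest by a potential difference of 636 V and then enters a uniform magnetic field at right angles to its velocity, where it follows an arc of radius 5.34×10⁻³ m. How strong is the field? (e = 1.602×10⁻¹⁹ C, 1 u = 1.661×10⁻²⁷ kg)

v = √(2|q|V/m) = √(2·3.204×10⁻¹⁹·636/6.644×10⁻²⁷) ≈ 2.477×10⁵ m/s.
B = mv/(|q|r) = (6.644×10⁻²⁷)(2.477×10⁵)/((3.204×10⁻¹⁹)(5.34×10⁻³)) ≈ 0.962 T.

B ≈ 0.962 T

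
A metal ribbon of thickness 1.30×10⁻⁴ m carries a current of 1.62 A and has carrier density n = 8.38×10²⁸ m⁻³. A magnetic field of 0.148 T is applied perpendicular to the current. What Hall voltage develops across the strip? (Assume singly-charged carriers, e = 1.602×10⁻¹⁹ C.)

V_H = IB/(n e t).
V_H = (1.62)(0.148)/((8.38×10²⁸)(1.602×10⁻¹⁹)(1.30×10⁻⁴)) ≈ 1.37×10⁻⁷ V.

V_H ≈ 1.37×10⁻⁷ V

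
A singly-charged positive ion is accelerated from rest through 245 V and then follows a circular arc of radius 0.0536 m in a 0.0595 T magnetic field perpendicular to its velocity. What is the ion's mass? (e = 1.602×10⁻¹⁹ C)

Combine |q|V = ½mv² and r = mv/(|q|B): eliminate v to get m = qB²r²/(2V).
m = (1.602×10⁻¹⁹)(0.0595)²(0.0536)²/(2·245) ≈ 3.33×10⁻²⁷ kg.

m ≈ 3.33×10⁻²⁷ kg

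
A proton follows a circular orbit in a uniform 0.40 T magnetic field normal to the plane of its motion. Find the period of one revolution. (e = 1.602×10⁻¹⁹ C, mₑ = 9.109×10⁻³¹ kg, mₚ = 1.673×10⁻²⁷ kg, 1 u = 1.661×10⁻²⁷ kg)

The cyclotron period depends only on m, q, B: T = 2πm/(|q|B).
T = 2π(1.673×10⁻²⁷)/((1.602×10⁻¹⁹)(0.40)) ≈ 1.6×10⁻⁷ s.

T ≈ 1.6×10⁻⁷ s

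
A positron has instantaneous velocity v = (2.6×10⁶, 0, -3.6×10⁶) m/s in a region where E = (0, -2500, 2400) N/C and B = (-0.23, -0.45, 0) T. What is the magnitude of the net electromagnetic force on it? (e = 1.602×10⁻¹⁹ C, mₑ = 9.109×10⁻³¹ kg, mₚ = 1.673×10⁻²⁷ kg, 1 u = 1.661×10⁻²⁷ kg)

v×B = (-1.62×10⁶, 8.28×10⁵, -1.17×10⁶) N/C.
E + v×B = (-1.62×10⁶, 8.26×10⁵, -1.17×10⁶) N/C.
F = q(E + v×B) = (1.602×10⁻¹⁹ C)·(-1.62×10⁶, 8.26×10⁵, -1.17×10⁶) = (-2.60×10⁻¹³, 1.32×10⁻¹³, -1.87×10⁻¹³) N.
|F| = 3.46×10⁻¹³ N.

|F| ≈ 3.46×10⁻¹³ N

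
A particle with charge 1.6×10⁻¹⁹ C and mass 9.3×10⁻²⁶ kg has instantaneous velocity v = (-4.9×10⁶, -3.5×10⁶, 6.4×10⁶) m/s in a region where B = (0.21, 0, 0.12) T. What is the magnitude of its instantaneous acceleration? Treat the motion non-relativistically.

|a| ≈ 3.63×10¹² m/s²

v×B = (-4.20×10⁵, 1.93×10⁶, 7.35×10⁵) N/C.
F = q v×B = (1.6×10⁻¹⁹ C)·(-4.20×10⁵, 1.93×10⁶, 7.35×10⁵) = (-6.72×10⁻¹⁴, 3.09×10⁻¹³, 1.18×10⁻¹³) N.
|a| = |F|/m = 3.375×10⁻¹³/9.3×10⁻²⁶ ≈ 3.63×10¹² m/s².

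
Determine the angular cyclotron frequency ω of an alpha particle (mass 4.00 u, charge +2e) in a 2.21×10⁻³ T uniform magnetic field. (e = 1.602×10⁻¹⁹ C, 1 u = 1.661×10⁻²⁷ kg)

ω ≈ 1.07×10⁵ rad/s

ω = |q|B/m.
ω = (3.204×10⁻¹⁹)(2.21×10⁻³)/6.644×10⁻²⁷ ≈ 1.07×10⁵ rad/s.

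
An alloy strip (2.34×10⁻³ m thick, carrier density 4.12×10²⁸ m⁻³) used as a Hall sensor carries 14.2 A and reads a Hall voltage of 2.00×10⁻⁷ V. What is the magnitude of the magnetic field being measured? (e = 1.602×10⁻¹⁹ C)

From V_H = IB/(n e t), B = V_H n e t / I.
B = (2.00×10⁻⁷)(4.12×10²⁸)(1.602×10⁻¹⁹)(2.34×10⁻³)/14.2 ≈ 0.218 T.

B ≈ 0.218 T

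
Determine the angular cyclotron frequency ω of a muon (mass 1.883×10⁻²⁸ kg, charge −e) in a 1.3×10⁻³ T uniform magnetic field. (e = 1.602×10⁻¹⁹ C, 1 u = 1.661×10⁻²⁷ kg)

ω ≈ 1.1×10⁶ rad/s

ω = |q|B/m.
ω = (1.602×10⁻¹⁹)(1.3×10⁻³)/1.883×10⁻²⁸ ≈ 1.1×10⁶ rad/s.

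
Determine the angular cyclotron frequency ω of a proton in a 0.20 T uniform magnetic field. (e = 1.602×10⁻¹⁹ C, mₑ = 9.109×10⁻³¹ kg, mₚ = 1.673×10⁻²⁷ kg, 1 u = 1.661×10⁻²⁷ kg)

ω ≈ 1.9×10⁷ rad/s

ω = |q|B/m.
ω = (1.602×10⁻¹⁹)(0.20)/1.673×10⁻²⁷ ≈ 1.9×10⁷ rad/s.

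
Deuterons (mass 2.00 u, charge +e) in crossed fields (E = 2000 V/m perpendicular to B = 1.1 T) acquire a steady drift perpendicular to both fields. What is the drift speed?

The E×B drift speed is v_d = E/B.
v_d = 2000/1.1 = 1800 m/s.

v_d ≈ 1800 m/s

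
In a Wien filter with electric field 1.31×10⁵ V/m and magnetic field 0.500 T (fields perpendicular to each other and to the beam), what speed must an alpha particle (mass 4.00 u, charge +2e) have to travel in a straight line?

v = 2.62×10⁵ m/s

For undeflected motion the electric and magnetic forces balance: qE = qvB.
v = E/B = 1.31×10⁵/0.500 = 2.62×10⁵ m/s.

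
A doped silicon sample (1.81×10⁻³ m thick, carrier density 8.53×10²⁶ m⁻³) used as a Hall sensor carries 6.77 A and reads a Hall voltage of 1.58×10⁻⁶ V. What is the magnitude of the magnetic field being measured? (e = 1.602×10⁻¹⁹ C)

B ≈ 0.0577 T

From V_H = IB/(n e t), B = V_H n e t / I.
B = (1.58×10⁻⁶)(8.53×10²⁶)(1.602×10⁻¹⁹)(1.81×10⁻³)/6.77 ≈ 0.0577 T.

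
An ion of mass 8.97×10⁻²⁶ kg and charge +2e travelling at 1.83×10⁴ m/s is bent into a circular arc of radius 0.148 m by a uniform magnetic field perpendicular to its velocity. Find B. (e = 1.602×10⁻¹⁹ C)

From |q|vB = mv²/r, B = mv/(|q|r).
B = (8.97×10⁻²⁶)(1.83×10⁴)/((3.204×10⁻¹⁹)(0.148)) ≈ 0.0346 T.

B ≈ 0.0346 T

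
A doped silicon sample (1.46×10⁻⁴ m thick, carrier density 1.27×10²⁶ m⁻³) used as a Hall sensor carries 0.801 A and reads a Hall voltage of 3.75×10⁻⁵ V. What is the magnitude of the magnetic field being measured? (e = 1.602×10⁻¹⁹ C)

From V_H = IB/(n e t), B = V_H n e t / I.
B = (3.75×10⁻⁵)(1.27×10²⁶)(1.602×10⁻¹⁹)(1.46×10⁻⁴)/0.801 ≈ 0.139 T.

B ≈ 0.139 T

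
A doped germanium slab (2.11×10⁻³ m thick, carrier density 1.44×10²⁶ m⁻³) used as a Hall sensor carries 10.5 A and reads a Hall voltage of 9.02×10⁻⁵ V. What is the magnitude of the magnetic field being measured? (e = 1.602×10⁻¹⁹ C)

B ≈ 0.418 T

From V_H = IB/(n e t), B = V_H n e t / I.
B = (9.02×10⁻⁵)(1.44×10²⁶)(1.602×10⁻¹⁹)(2.11×10⁻³)/10.5 ≈ 0.418 T.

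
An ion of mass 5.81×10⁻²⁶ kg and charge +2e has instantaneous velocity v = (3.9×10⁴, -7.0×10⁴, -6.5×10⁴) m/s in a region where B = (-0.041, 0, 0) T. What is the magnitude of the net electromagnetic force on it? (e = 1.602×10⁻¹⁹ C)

v×B = (0, 2660, -2870) N/C.
F = q v×B = (3.204×10⁻¹⁹ C)·(0, 2660, -2870) = (0, 8.54×10⁻¹⁶, -9.20×10⁻¹⁶) N.
|F| = 1.25×10⁻¹⁵ N.

|F| ≈ 1.25×10⁻¹⁵ N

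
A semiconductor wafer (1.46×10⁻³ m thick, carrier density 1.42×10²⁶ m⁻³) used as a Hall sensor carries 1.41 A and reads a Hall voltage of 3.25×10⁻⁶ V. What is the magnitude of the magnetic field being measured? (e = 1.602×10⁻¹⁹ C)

From V_H = IB/(n e t), B = V_H n e t / I.
B = (3.25×10⁻⁶)(1.42×10²⁶)(1.602×10⁻¹⁹)(1.46×10⁻³)/1.41 ≈ 0.0766 T.

B ≈ 0.0766 T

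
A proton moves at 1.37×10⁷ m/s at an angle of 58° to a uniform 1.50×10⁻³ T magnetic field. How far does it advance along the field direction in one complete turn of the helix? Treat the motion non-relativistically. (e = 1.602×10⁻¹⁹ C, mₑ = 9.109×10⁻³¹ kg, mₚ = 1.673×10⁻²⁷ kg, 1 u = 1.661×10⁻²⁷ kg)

v∥ = v cosθ = 1.37×10⁷·cos58° ≈ 7.260×10⁶ m/s.
T = 2πm/(|q|B) = 2π(1.673×10⁻²⁷)/((1.602×10⁻¹⁹)(1.50×10⁻³)) ≈ 4.374×10⁻⁵ s.
pitch = v∥ T = (7.260×10⁶)(4.374×10⁻⁵) ≈ 318 m.

p ≈ 318 m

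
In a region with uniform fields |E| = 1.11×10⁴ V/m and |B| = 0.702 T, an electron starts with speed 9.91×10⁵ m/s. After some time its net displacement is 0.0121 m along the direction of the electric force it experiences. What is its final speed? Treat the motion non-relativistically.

v_f ≈ 6.94×10⁶ m/s

B does no work; ΔKE = |q|E d.
½mv_f² = ½mv₀² + |q|Ed = ½(9.109×10⁻³¹)(9.91×10⁵)² + (1.602×10⁻¹⁹)(1.11×10⁴)(0.0121) ≈ 4.473×10⁻¹⁹ J + 2.152×10⁻¹⁷ J ≈ 2.196×10⁻¹⁷ J.
v_f = √(2·2.196×10⁻¹⁷/9.109×10⁻³¹) ≈ 6.94×10⁶ m/s.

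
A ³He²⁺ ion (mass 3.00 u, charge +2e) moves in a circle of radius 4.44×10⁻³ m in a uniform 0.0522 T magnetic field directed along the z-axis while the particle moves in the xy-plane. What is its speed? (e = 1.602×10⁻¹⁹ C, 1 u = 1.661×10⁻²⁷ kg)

v ≈ 1.49×10⁴ m/s

From |q|vB = mv²/r, v = |q|Br/m.
v = (3.204×10⁻¹⁹)(0.0522)(4.44×10⁻³)/4.983×10⁻²⁷ ≈ 1.49×10⁴ m/s.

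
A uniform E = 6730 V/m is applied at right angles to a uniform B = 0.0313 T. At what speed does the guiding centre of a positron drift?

v_d ≈ 2.15×10⁵ m/s

The E×B drift speed is v_d = E/B.
v_d = 6730/0.0313 = 2.15×10⁵ m/s.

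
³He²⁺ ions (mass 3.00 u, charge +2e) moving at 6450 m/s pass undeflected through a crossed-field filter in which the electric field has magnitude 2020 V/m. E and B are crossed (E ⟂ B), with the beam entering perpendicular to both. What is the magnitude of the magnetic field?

B = 0.313 T

Balance of forces in the selector: qE = qvB ⇒ B = E/v.
B = 2020/6450 = 0.313 T.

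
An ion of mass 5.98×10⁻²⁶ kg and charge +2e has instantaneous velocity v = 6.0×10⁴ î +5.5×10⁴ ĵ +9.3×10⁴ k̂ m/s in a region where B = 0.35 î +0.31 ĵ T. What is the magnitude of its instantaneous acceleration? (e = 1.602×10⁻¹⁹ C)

|a| ≈ 2.33×10¹¹ m/s²

v×B = (-2.88×10⁴, 3.25×10⁴, -650) N/C.
F = q v×B = (3.204×10⁻¹⁹ C)·(-2.88×10⁴, 3.25×10⁴, -650) = (-9.24×10⁻¹⁵, 1.04×10⁻¹⁴, -2.08×10⁻¹⁶) N.
|a| = |F|/m = 1.393×10⁻¹⁴/5.98×10⁻²⁶ ≈ 2.33×10¹¹ m/s².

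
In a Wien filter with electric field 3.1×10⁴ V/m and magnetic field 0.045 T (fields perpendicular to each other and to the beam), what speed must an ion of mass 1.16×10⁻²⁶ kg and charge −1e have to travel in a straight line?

Straight-line motion ⇒ electric and magnetic forces cancel, so E = vB.
v = E/B = 3.1×10⁴/0.045 = 6.9×10⁵ m/s.

v = 6.9×10⁵ m/s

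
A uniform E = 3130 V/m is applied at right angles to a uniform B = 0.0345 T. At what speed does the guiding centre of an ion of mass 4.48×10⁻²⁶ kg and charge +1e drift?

v_d ≈ 9.07×10⁴ m/s

The steady drift has the magnetic force balancing the electric force, so v_d = E/B.
v_d = 3130/0.0345 = 9.07×10⁴ m/s.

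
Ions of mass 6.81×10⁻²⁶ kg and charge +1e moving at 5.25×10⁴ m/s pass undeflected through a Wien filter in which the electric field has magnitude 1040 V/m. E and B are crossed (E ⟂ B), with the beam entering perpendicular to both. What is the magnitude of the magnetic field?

Balance of forces in the selector: qE = qvB ⇒ B = E/v.
B = 1040/5.25×10⁴ = 0.0198 T.

B = 0.0198 T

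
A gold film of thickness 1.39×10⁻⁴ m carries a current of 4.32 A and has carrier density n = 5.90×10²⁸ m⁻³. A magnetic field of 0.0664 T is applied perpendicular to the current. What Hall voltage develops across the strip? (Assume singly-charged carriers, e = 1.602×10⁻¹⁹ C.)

V_H ≈ 2.18×10⁻⁷ V

V_H = IB/(n e t).
V_H = (4.32)(0.0664)/((5.90×10²⁸)(1.602×10⁻¹⁹)(1.39×10⁻⁴)) ≈ 2.18×10⁻⁷ V.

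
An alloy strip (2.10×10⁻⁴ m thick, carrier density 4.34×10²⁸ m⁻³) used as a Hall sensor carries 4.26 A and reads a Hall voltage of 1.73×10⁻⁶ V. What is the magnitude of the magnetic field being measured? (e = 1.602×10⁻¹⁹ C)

From V_H = IB/(n e t), B = V_H n e t / I.
B = (1.73×10⁻⁶)(4.34×10²⁸)(1.602×10⁻¹⁹)(2.10×10⁻⁴)/4.26 ≈ 0.593 T.

B ≈ 0.593 T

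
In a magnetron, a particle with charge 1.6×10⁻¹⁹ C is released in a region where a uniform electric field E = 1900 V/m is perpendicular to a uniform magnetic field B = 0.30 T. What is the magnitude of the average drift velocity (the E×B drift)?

In crossed fields the guiding centre drifts at v_d = |E×B|/B² = E/B, independent of charge and mass.
v_d = 1900/0.30 = 6300 m/s.

v_d ≈ 6300 m/s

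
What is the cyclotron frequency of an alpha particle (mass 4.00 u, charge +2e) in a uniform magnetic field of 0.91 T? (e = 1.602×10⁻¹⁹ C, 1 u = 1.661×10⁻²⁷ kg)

f = |q|B/(2πm).
f = (3.204×10⁻¹⁹)(0.91)/(2π·6.644×10⁻²⁷) ≈ 7.0×10⁶ Hz.

f ≈ 7.0×10⁶ Hz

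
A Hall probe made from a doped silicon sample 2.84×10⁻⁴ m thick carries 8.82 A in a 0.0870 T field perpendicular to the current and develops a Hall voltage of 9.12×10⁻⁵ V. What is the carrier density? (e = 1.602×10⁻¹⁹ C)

From V_H = IB/(n e t), n = IB/(V_H e t).
n = (8.82)(0.0870)/((9.12×10⁻⁵)(1.602×10⁻¹⁹)(2.84×10⁻⁴)) ≈ 1.85×10²⁶ m⁻³.

n ≈ 1.85×10²⁶ m⁻³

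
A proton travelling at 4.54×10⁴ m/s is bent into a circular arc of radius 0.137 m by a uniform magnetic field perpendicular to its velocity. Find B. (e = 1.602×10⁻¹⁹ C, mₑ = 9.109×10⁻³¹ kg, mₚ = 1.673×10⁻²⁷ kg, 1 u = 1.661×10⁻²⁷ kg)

B ≈ 3.46×10⁻³ T

From |q|vB = mv²/r, B = mv/(|q|r).
B = (1.673×10⁻²⁷)(4.54×10⁴)/((1.602×10⁻¹⁹)(0.137)) ≈ 3.46×10⁻³ T.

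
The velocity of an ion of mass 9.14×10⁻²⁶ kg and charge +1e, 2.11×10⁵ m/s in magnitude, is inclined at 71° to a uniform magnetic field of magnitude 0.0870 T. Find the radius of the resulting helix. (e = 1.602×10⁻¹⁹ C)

v⊥ = v sinθ = 2.11×10⁵·sin71° ≈ 1.995×10⁵ m/s.
r = m v⊥/(|q|B) = (9.14×10⁻²⁶)(1.995×10⁵)/((1.602×10⁻¹⁹)(0.0870)) ≈ 1.31 m.

r ≈ 1.31 m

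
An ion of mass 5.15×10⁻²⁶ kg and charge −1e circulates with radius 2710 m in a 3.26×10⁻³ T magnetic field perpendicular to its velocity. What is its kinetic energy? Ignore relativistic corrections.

KE ≈ 1.21×10⁸ eV

v = |q|Br/m, then KE = ½mv² = (qBr)²/(2m).
v = (1.602×10⁻¹⁹)(3.26×10⁻³)(2710)/5.15×10⁻²⁶ ≈ 2.748×10⁷ m/s.
KE = ½(5.15×10⁻²⁶)(2.748×10⁷)² ≈ 1.94×10⁻¹¹ J = 1.21×10⁸ eV.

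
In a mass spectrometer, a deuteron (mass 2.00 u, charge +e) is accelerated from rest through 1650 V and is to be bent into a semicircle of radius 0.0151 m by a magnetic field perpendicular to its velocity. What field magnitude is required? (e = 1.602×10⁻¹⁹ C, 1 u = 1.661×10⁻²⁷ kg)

v = √(2|q|V/m) = √(2·1.602×10⁻¹⁹·1650/3.322×10⁻²⁷) ≈ 3.989×10⁵ m/s.
B = mv/(|q|r) = (3.322×10⁻²⁷)(3.989×10⁵)/((1.602×10⁻¹⁹)(0.0151)) ≈ 0.548 T.

B ≈ 0.548 T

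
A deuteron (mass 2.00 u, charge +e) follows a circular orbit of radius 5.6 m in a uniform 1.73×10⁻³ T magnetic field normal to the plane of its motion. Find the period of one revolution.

The cyclotron period depends only on m, q, B: T = 2πm/(|q|B).
T = 2π(3.322×10⁻²⁷)/((1.602×10⁻¹⁹)(1.73×10⁻³)) ≈ 7.53×10⁻⁵ s.

T ≈ 7.53×10⁻⁵ s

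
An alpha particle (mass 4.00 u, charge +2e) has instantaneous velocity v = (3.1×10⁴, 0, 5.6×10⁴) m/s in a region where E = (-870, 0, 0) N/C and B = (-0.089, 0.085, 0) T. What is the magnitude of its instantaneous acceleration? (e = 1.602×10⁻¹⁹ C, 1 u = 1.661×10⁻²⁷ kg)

v×B = (-4760, -4980, 2640) N/C.
E + v×B = (-5630, -4980, 2640) N/C.
F = q(E + v×B) = (3.204×10⁻¹⁹ C)·(-5630, -4980, 2640) = (-1.80×10⁻¹⁵, -1.60×10⁻¹⁵, 8.44×10⁻¹⁶) N.
|a| = |F|/m = 2.553×10⁻¹⁵/6.644×10⁻²⁷ ≈ 3.84×10¹¹ m/s².

|a| ≈ 3.84×10¹¹ m/s²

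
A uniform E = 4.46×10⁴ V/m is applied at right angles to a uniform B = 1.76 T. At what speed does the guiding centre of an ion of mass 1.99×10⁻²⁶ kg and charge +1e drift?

In crossed fields the guiding centre drifts at v_d = |E×B|/B² = E/B, independent of charge and mass.
v_d = 4.46×10⁴/1.76 = 2.53×10⁴ m/s.

v_d ≈ 2.53×10⁴ m/s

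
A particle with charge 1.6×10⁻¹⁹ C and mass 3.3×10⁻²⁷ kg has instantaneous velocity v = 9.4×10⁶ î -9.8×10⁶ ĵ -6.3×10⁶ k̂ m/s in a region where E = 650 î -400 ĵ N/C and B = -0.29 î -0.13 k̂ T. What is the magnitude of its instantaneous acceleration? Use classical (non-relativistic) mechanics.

|a| ≈ 2.11×10¹⁴ m/s²

v×B = (1.27×10⁶, 3.05×10⁶, -2.84×10⁶) N/C.
E + v×B = (1.27×10⁶, 3.05×10⁶, -2.84×10⁶) N/C.
F = q(E + v×B) = (1.6×10⁻¹⁹ C)·(1.27×10⁶, 3.05×10⁶, -2.84×10⁶) = (2.04×10⁻¹³, 4.88×10⁻¹³, -4.55×10⁻¹³) N.
|a| = |F|/m = 6.973×10⁻¹³/3.3×10⁻²⁷ ≈ 2.11×10¹⁴ m/s².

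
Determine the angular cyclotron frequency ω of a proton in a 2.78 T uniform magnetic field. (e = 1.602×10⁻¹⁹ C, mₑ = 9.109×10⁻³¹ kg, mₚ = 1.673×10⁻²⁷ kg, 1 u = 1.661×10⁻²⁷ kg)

ω ≈ 2.66×10⁸ rad/s

ω = |q|B/m.
ω = (1.602×10⁻¹⁹)(2.78)/1.673×10⁻²⁷ ≈ 2.66×10⁸ rad/s.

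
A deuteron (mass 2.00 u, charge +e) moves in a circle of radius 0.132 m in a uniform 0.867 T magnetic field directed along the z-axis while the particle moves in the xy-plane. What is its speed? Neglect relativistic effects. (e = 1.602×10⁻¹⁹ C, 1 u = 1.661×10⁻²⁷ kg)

From |q|vB = mv²/r, v = |q|Br/m.
v = (1.602×10⁻¹⁹)(0.867)(0.132)/3.322×10⁻²⁷ ≈ 5.52×10⁶ m/s.

v ≈ 5.52×10⁶ m/s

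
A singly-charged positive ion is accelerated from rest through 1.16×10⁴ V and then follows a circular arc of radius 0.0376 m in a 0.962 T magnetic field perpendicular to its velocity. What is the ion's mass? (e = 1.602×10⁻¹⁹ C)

m ≈ 9.03×10⁻²⁷ kg

Combine |q|V = ½mv² and r = mv/(|q|B): eliminate v to get m = qB²r²/(2V).
m = (1.602×10⁻¹⁹)(0.962)²(0.0376)²/(2·1.16×10⁴) ≈ 9.03×10⁻²⁷ kg.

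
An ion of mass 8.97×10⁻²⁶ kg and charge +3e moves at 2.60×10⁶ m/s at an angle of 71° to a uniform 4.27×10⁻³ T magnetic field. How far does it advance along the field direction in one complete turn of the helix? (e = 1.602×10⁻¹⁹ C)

p ≈ 232 m

v∥ = v cosθ = 2.60×10⁶·cos71° ≈ 8.465×10⁵ m/s.
T = 2πm/(|q|B) = 2π(8.97×10⁻²⁶)/((4.806×10⁻¹⁹)(4.27×10⁻³)) ≈ 2.746×10⁻⁴ s.
pitch = v∥ T = (8.465×10⁵)(2.746×10⁻⁴) ≈ 232 m.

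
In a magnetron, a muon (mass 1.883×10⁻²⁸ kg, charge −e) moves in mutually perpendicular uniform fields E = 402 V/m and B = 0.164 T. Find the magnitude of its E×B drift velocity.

v_d ≈ 2450 m/s

In crossed fields the guiding centre drifts at v_d = |E×B|/B² = E/B, independent of charge and mass.
v_d = 402/0.164 = 2450 m/s.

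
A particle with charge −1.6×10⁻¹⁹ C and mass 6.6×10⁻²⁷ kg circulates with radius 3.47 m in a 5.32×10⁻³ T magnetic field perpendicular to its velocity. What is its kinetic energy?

KE ≈ 6.61×10⁻¹⁶ J

v = |q|Br/m, then KE = ½mv² = (qBr)²/(2m).
v = (1.6×10⁻¹⁹)(5.32×10⁻³)(3.47)/6.6×10⁻²⁷ ≈ 4.475×10⁵ m/s.
KE = ½(6.6×10⁻²⁷)(4.475×10⁵)² ≈ 6.61×10⁻¹⁶ J.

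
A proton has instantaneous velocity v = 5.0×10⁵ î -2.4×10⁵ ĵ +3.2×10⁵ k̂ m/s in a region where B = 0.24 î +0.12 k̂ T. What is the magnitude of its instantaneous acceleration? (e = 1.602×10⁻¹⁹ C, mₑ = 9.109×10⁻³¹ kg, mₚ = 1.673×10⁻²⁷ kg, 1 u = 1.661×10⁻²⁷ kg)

v×B = (-2.88×10⁴, 1.68×10⁴, 5.76×10⁴) N/C.
F = q v×B = (1.602×10⁻¹⁹ C)·(-2.88×10⁴, 1.68×10⁴, 5.76×10⁴) = (-4.61×10⁻¹⁵, 2.69×10⁻¹⁵, 9.23×10⁻¹⁵) N.
|a| = |F|/m = 1.066×10⁻¹⁴/1.673×10⁻²⁷ ≈ 6.37×10¹² m/s².

|a| ≈ 6.37×10¹² m/s²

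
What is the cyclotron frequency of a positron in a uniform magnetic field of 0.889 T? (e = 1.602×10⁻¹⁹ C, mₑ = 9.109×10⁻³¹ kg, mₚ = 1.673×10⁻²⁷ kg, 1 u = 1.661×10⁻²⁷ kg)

f ≈ 2.49×10¹⁰ Hz

f = |q|B/(2πm).
f = (1.602×10⁻¹⁹)(0.889)/(2π·9.109×10⁻³¹) ≈ 2.49×10¹⁰ Hz.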